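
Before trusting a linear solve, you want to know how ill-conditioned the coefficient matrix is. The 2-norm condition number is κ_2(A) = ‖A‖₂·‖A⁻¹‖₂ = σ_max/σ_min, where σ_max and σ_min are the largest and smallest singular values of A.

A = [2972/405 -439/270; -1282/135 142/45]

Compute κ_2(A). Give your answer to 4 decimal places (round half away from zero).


20.2500

M = AᵀA = [944980/6561 -91630/2187; -91630/2187 36745/2916]. tr(M)=4110625/26244, det(M)=390625/6561
eigenvalues of AᵀA: λ = (tr ± √(tr²−4·det))/2 = 625/4, 2500/6561
κ_2(A) = √(λ_max/λ_min) = √((625/4) / (2500/6561)) = 20.2500


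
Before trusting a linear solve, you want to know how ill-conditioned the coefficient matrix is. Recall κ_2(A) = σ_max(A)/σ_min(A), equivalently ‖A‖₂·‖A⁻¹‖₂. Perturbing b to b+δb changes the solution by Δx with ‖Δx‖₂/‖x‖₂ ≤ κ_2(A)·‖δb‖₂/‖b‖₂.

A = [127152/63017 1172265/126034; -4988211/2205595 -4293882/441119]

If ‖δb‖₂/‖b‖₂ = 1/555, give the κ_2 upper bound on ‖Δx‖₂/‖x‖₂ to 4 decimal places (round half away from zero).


form AᵀA = [53136262881/5784363025 47179702422/1156872605; 47179702422/1156872605 167759508681/925498084] with trace 2621375829/13764100 and determinant 1071225/550564
char-poly roots: 4761/25 and 5625/550564
so κ_2 = √((4761/25) / (5625/550564)) = 136.5280
perturbation bound = 136.5280·1/555 = 0.2460

0.2460


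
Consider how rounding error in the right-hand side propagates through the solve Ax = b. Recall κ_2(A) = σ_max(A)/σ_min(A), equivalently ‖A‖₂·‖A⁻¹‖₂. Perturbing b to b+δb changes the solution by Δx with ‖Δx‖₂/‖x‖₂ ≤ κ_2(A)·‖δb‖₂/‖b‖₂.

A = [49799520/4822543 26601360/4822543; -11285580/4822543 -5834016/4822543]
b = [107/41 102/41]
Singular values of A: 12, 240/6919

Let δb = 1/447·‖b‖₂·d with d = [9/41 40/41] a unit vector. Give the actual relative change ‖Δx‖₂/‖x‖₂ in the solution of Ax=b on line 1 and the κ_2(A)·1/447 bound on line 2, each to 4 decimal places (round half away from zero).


from the listed singular values, σ₁ = 12, σ_n = 240/6919
κ = σ_max/σ_min = 12/(240/6919) = 345.9500
bound on ‖Δx‖/‖x‖: κ·ε = 345.9500·1/447 = 0.7739
solve Ax = b  →  x = [-40.5529 76.3909]
2-norm of b is 3.6056; of x, 86.4877
re-solving with b+δb shifts x by Δx of norm 0.2325
dividing the unrounded norms, ‖Δx‖/‖x‖ = 0.0027
so the bound overstates the realised error by a factor of ≈ 287.8483 (computed from the unrounded values)

0.0027
0.7739


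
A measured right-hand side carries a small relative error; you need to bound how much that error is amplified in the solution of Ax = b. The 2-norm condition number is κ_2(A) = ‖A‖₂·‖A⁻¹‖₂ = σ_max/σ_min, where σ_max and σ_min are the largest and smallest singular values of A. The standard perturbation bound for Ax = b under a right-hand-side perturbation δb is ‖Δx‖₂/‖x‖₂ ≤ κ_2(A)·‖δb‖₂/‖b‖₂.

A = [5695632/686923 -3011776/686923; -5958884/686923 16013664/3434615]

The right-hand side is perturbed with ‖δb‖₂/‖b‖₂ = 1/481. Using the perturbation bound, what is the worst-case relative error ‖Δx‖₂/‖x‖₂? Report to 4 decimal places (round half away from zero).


AᵀA = [80794913680/561073969 -215449946496/2805369845; -215449946496/2805369845 574562784256/14026849225]; tr = 2594435626256/14026849225, det = 5473632256/14026849225
λ_max, λ_min = (2594435626256/14026849225 ± √6730789107528890882171136/196752499180883100625)/2 = 4624/25, 1183744/561073969
κ_2(A) = √(λ_max/λ_min) = √((4624/25) / (1183744/561073969)) = 296.0875
bound on ‖Δx‖/‖x‖: κ·ε = 296.0875·1/481 = 0.6156

0.6156


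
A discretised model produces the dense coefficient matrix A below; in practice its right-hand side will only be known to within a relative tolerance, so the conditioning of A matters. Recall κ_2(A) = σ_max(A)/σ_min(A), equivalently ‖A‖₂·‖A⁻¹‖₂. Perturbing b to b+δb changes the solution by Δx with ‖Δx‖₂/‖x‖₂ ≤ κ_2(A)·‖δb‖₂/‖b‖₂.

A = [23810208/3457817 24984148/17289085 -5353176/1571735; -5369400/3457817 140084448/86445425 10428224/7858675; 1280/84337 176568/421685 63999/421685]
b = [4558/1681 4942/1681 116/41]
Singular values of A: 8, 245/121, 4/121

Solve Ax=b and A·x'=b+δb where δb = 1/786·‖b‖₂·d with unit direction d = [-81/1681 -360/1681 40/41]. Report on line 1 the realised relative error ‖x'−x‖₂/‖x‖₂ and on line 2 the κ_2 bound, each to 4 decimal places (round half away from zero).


0.0031
0.3079

σ_max = 8, σ_min = 4/121
κ_2(A) = 8 / (4/121) = 242.0000
κ_2(A)·‖δb‖/‖b‖ = 0.3079
solve Ax = b  →  x = [28.6912 -13.0176 51.6873]
‖b‖₂ = 4.8990 and ‖x‖₂ = 60.5328
with δb = [-0.0003 -0.0013 0.0061], A·Δx = δb → ‖Δx‖ = 0.1885
dividing the unrounded norms, ‖Δx‖/‖x‖ = 0.0031
realised/bound (from unrounded values) ≈ 0.0101


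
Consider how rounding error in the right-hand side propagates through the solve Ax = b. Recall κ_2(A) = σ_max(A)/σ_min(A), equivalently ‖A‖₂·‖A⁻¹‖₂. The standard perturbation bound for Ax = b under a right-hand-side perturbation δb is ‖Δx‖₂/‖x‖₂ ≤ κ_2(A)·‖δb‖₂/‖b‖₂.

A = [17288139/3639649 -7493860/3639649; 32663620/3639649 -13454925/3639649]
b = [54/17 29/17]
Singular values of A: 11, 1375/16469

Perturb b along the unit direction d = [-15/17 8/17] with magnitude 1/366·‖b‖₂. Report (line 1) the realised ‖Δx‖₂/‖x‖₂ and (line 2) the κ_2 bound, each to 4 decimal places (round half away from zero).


0.0049
0.3600

largest singular value 11, smallest 1375/16469
κ = σ_max/σ_min = 11/(1375/16469) = 131.7520
bound on ‖Δx‖/‖x‖: κ·ε = 131.7520·1/366 = 0.3600
solve Ax = b  →  x = [-8.9617 -22.2171]
2-norm of b is 3.6056; of x, 23.9565
δb = ε·‖b‖·d = [-0.0087 0.0046]; solving A·Δx = δb gives ‖Δx‖ = 0.1180
realised ‖Δx‖/‖x‖ = 0.0049
tightness: 0.0049 against a bound of 0.3600 (unrounded ratio ≈ 0.0137)


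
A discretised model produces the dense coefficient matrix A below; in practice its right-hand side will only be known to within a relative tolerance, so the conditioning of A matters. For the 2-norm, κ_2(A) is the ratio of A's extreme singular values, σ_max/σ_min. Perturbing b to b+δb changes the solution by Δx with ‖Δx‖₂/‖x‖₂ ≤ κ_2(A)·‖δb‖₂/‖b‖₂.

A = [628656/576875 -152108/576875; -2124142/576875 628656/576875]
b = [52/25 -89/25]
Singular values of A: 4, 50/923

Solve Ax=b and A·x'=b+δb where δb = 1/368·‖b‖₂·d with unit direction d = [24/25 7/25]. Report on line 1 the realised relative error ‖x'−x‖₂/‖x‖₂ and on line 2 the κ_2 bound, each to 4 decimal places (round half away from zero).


largest singular value 4, smallest 50/923
condition number: 4 ÷ (50/923) = 73.8400
bound on ‖Δx‖/‖x‖: κ·ε = 73.8400·1/368 = 0.2007
solve Ax = b  →  x = [6.1288 17.4416]
‖b‖ = 4.1231, ‖x‖ = 18.4871
re-solving with b+δb shifts x by Δx of norm 0.2068
dividing the unrounded norms, ‖Δx‖/‖x‖ = 0.0112
so the bound overstates the realised error by a factor of ≈ 17.9351 (computed from the unrounded values)

0.0112
0.2007


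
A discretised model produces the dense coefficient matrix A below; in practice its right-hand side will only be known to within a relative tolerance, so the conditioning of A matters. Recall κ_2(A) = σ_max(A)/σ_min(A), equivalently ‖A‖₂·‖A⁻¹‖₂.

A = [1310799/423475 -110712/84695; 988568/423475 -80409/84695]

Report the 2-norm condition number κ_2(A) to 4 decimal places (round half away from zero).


M = AᵀA = [107818428361/7173243025 -8984437728/1434648605; -8984437728/1434648605 748910169/286929721]. tr(M)=748764394/42445225, det(M)=21609/1697809
eigenvalues of AᵀA: λ = (tr ± √(tr²−4·det))/2 = 441/25, 1225/1697809
κ = σ_max/σ_min = (21/5)/(35/1303) = 156.3600

156.3600


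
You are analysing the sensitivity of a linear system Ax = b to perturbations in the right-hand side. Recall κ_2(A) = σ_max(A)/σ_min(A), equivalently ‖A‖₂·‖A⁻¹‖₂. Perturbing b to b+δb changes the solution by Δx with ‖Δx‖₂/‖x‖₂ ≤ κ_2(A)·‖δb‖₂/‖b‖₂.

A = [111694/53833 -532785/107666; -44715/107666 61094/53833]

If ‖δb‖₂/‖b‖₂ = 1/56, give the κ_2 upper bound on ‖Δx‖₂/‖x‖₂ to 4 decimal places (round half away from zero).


M = AᵀA = [30875449/6895876 -18513000/1723969; -18513000/1723969 177745249/6895876]. tr(M)=617221/20402, det(M)=14641/163216
char-poly roots: 121/4 and 121/40804
κ = σ_max/σ_min = (11/2)/(11/202) = 101.0000
bound on ‖Δx‖/‖x‖: κ·ε = 101.0000·1/56 = 1.8036

1.8036


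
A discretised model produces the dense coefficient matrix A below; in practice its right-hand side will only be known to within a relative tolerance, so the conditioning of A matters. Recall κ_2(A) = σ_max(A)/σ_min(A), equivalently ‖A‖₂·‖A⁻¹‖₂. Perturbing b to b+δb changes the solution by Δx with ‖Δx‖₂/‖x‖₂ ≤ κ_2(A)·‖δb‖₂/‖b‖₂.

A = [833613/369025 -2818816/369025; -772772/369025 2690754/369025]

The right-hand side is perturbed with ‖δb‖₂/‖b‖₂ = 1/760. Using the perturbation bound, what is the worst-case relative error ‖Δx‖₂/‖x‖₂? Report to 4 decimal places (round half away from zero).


M = AᵀA = [1536370033/161925625 -5266517256/161925625; -5266517256/161925625 18056933092/161925625]. tr(M)=31349285/259081, det(M)=58564/259081
eigenvalues of AᵀA: λ = (tr ± √(tr²−4·det))/2 = 121, 484/259081
so κ_2 = √(121 / (484/259081)) = 254.5000
bound on ‖Δx‖/‖x‖: κ·ε = 254.5000·1/760 = 0.3349

0.3349


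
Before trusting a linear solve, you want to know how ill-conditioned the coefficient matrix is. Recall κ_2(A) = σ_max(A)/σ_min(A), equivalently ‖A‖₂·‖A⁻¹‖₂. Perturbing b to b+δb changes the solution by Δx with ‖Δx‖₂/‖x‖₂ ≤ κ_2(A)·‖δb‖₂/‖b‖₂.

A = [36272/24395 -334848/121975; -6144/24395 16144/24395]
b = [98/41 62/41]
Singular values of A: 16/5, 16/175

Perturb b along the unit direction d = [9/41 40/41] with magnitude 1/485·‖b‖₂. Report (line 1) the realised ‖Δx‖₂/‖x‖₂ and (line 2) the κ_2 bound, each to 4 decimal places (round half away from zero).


largest singular value 16/5, smallest 16/175
κ = σ_max/σ_min = (16/5)/(16/175) = 35.0000
bound on ‖Δx‖/‖x‖: κ·ε = 35.0000·1/485 = 0.0722
solve Ax = b  →  x = [19.5956 9.7426]
‖b‖₂ = 2.8284 and ‖x‖₂ = 21.8839
re-solving with b+δb shifts x by Δx of norm 0.0638
relative error = 0.0029
tightness: 0.0029 against a bound of 0.0722 (unrounded ratio ≈ 0.0404)

0.0029
0.0722


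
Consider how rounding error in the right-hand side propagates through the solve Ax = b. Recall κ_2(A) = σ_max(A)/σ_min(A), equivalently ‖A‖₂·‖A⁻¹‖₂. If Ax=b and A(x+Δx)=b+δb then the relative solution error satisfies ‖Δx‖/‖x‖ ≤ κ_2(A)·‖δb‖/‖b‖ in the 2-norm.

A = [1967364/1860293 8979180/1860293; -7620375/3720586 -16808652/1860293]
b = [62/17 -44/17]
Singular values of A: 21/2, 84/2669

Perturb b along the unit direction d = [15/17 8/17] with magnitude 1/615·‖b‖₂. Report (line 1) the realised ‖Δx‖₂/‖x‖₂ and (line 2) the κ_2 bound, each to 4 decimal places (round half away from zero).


0.0036
0.5425

from the listed singular values, σ₁ = 21/2, σ_n = 84/2669
condition number: (21/2) ÷ (84/2669) = 333.6250
κ_2(A)·‖δb‖/‖b‖ = 0.5425
solve Ax = b  →  x = [-61.9141 14.3211]
‖b‖₂ = 4.4721 and ‖x‖₂ = 63.5488
Δx = A⁻¹·δb where δb = 1/615·4.4721·d; ‖Δx‖ = 0.2311
dividing the unrounded norms, ‖Δx‖/‖x‖ = 0.0036
so the bound overstates the realised error by a factor of ≈ 149.2043 (computed from the unrounded values)


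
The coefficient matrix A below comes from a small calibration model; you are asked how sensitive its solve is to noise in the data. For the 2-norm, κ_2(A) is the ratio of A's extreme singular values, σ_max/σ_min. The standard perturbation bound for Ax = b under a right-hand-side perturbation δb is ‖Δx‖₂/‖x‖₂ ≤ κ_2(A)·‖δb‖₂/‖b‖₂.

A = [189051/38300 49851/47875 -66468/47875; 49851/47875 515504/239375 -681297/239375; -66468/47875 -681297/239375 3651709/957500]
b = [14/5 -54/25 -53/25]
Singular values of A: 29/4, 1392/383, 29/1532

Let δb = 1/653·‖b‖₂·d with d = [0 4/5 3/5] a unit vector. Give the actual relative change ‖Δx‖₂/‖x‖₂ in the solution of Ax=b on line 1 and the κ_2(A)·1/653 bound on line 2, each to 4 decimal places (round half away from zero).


0.0021
0.5865

σ_max = 29/4, σ_min = 29/1532
condition number: (29/4) ÷ (29/1532) = 383.0000
worst-case relative error ≤ 383.0000 × 1/653 = 0.5865
solve Ax = b  →  x = [0.6057 -126.8519 -95.0021]
‖b‖₂ = 4.1231 and ‖x‖₂ = 158.4840
with δb = [0.0000 0.0051 0.0038], A·Δx = δb → ‖Δx‖ = 0.3336
relative error = 0.0021
tightness: 0.0021 against a bound of 0.5865 (unrounded ratio ≈ 0.0036)


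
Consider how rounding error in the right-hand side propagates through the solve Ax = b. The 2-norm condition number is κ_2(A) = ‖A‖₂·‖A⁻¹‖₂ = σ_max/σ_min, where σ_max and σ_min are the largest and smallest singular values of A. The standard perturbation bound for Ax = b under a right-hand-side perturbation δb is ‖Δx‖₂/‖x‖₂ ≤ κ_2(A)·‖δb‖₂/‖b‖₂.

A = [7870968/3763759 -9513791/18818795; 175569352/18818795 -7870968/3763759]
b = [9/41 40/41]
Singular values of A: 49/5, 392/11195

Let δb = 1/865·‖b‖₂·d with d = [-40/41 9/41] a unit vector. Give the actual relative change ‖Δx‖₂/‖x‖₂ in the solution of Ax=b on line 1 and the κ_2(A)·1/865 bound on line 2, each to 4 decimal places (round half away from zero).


0.3236
0.3236

from the listed singular values, σ₁ = 49/5, σ_n = 392/11195
κ_2(A) = (49/5) / (392/11195) = 279.8750
bound on ‖Δx‖/‖x‖: κ·ε = 279.8750·1/865 = 0.3236
solve Ax = b  →  x = [0.0996 -0.0224]
2-norm of b is 1.0000; of x, 0.1020
δb = ε·‖b‖·d = [-0.0011 0.0003]; solving A·Δx = δb gives ‖Δx‖ = 0.0330
realised ‖Δx‖/‖x‖ = 0.3236
realised/bound = 1 exactly: the bound is attained for this b and d


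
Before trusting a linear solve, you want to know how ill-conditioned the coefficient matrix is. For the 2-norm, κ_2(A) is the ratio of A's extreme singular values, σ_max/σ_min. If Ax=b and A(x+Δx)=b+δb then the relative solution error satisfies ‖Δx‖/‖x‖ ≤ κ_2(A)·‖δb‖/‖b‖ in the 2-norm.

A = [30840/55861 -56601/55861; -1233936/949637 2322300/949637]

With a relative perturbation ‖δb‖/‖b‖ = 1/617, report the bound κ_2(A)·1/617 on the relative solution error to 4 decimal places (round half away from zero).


M = AᵀA = [10635902784/5336156401 -19941069240/5336156401; -19941069240/5336156401 37390170681/5336156401]. tr(M)=166180185/18464209, det(M)=20736/18464209
char-poly roots: 9 and 2304/18464209
so κ_2 = √(9 / (2304/18464209)) = 268.5625
worst-case relative error ≤ 268.5625 × 1/617 = 0.4353

0.4353


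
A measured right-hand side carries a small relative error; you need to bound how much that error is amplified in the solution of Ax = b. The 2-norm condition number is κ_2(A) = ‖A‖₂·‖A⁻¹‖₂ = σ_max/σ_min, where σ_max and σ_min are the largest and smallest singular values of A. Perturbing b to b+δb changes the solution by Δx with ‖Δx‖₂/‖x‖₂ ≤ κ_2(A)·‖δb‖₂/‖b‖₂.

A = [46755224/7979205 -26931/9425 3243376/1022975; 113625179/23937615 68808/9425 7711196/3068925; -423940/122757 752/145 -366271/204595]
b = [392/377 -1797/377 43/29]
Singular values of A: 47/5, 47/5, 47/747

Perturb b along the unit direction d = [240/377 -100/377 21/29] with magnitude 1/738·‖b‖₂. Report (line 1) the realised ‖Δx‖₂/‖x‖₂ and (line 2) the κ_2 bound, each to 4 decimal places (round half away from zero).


largest singular value 47/5, smallest 47/747
κ = σ_max/σ_min = (47/5)/(47/747) = 149.4000
worst-case relative error ≤ 149.4000 × 1/738 = 0.2024
solve Ax = b  →  x = [-22.6821 -0.3404 41.9412]
‖b‖₂ = 5.0990 and ‖x‖₂ = 47.6829
re-solving with b+δb shifts x by Δx of norm 0.1098
relative error = 0.0023
realised/bound (from unrounded values) ≈ 0.0114

0.0023
0.2024


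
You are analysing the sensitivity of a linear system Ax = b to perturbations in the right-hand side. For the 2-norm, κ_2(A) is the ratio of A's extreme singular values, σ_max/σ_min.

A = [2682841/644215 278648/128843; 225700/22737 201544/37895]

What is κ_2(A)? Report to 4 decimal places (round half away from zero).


218.6250

AᵀA = [2561087353441/22101282225 91058436616/1473418815; 91058436616/1473418815 80948479616/2455698025]; tr = 2276556173/15295005, det = 886133824/1911875625
solving λ² − 2276556173/15295005·λ + 886133824/1911875625 = 0 gives λ = 3721/25, 238144/76475025
κ = σ_max/σ_min = (61/5)/(488/8745) = 218.6250


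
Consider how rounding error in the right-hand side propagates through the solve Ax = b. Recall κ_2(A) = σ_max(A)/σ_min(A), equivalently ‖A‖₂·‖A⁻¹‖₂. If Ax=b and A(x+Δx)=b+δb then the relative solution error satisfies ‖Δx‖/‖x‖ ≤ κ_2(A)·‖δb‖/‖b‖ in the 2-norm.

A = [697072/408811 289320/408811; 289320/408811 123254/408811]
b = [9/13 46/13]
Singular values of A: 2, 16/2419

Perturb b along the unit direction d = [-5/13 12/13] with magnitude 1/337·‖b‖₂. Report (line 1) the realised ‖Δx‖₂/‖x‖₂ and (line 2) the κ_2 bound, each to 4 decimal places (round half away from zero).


σ_max = 2, σ_min = 16/2419
condition number: 2 ÷ (16/2419) = 302.3750
bound on ‖Δx‖/‖x‖: κ·ε = 302.3750·1/337 = 0.8973
solve Ax = b  →  x = [-173.5240 419.0577]
‖b‖ = 3.6056, ‖x‖ = 453.5636
with δb = [-0.0041 0.0099], A·Δx = δb → ‖Δx‖ = 1.6175
realised ‖Δx‖/‖x‖ = 0.0036
realised/bound (from unrounded values) ≈ 0.0040

0.0036
0.8973


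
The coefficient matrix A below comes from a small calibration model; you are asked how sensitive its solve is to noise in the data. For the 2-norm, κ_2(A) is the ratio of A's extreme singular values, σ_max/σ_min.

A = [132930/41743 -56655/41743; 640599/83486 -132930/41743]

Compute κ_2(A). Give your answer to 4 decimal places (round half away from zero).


296.4000

form AᵀA = [2846441529/41242084 -296500365/10310521; -296500365/10310521 123551325/10310521] with trace 19767141/244036 and determinant 18225/244036
char-poly roots: 81 and 225/244036
so κ_2 = √(81 / (225/244036)) = 296.4000


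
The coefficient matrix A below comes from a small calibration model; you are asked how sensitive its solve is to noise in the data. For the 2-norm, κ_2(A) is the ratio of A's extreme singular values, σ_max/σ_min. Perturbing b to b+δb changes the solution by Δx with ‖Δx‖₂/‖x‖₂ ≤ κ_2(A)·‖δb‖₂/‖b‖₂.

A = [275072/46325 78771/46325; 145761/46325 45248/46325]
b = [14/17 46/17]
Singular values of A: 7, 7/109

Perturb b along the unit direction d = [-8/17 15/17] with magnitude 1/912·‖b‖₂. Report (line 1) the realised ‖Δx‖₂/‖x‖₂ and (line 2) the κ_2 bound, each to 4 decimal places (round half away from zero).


0.0016
0.1195

from the listed singular values, σ₁ = 7, σ_n = 7/109
κ_2(A) = 7 / (7/109) = 109.0000
worst-case relative error ≤ 109.0000 × 1/912 = 0.1195
solve Ax = b  →  x = [-8.4457 29.9771]
2-norm of b is 2.8284; of x, 31.1442
re-solving with b+δb shifts x by Δx of norm 0.0483
realised ‖Δx‖/‖x‖ = 0.0016
realised/bound (from unrounded values) ≈ 0.0130


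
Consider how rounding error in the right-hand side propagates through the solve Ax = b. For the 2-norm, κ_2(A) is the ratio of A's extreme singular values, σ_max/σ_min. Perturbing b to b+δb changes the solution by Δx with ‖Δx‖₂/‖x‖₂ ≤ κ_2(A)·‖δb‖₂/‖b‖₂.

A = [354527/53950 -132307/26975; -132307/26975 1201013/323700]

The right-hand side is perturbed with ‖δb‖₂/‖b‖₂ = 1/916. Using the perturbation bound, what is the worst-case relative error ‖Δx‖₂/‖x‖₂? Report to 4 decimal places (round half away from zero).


0.3534

AᵀA = [7828398509/116424100 -17613633989/349272300; -17613633989/349272300 158526908401/4191267600]; tr = 17613970189/167650704, det = 70644025/670602816
λ_max, λ_min = (17613970189/167650704 ± √310240102298456052121/28106758551695616)/2 = 1681/16, 42025/41912676
κ = σ_max/σ_min = (41/4)/(205/6474) = 323.7000
bound on ‖Δx‖/‖x‖: κ·ε = 323.7000·1/916 = 0.3534


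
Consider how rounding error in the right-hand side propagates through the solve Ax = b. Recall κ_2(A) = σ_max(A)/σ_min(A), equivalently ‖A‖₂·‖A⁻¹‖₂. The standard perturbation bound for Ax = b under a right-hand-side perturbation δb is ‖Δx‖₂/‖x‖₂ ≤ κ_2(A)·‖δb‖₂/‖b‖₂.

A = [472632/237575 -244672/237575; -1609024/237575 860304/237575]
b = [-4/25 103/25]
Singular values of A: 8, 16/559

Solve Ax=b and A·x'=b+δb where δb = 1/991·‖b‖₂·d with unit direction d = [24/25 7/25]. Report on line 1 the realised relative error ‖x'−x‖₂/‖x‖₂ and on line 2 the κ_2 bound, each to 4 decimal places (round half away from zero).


σ_max = 8, σ_min = 16/559
condition number: 8 ÷ (16/559) = 279.5000
worst-case relative error ≤ 279.5000 × 1/991 = 0.2820
solve Ax = b  →  x = [16.0000 31.0625]
2-norm of b is 4.1231; of x, 34.9411
δb = ε·‖b‖·d = [0.0040 0.0012]; solving A·Δx = δb gives ‖Δx‖ = 0.1454
dividing the unrounded norms, ‖Δx‖/‖x‖ = 0.0042
realised/bound (from unrounded values) ≈ 0.0148

0.0042
0.2820


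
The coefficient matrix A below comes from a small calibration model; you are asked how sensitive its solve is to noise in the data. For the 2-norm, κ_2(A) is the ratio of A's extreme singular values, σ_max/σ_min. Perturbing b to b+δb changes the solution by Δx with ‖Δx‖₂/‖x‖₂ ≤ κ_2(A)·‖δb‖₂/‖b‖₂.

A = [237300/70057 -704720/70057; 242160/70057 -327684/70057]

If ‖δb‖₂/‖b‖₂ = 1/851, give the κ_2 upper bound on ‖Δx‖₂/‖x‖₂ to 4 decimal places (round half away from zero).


0.0089

M = AᵀA = [397760400/16982641 -853224960/16982641; -853224960/16982641 2089989904/16982641]. tr(M)=14720416/100489, det(M)=36000000/100489
solving λ² − 14720416/100489·λ + 36000000/100489 = 0 gives λ = 144, 250000/100489
κ = σ_max/σ_min = 12/(500/317) = 7.6080
perturbation bound = 7.6080·1/851 = 0.0089


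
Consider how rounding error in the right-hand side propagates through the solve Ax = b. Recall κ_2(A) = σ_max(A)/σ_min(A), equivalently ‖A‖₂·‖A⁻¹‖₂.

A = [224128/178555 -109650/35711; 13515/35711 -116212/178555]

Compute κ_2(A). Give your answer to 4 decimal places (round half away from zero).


form AᵀA = [2507653/1458925 -239292/58357; -239292/58357 14372548/1458925] with trace 1298477/112225 and determinant 334084/2805625
solving λ² − 1298477/112225·λ + 334084/2805625 = 0 gives λ = 289/25, 1156/112225
κ_2(A) = √(λ_max/λ_min) = √((289/25) / (1156/112225)) = 33.5000

33.5000


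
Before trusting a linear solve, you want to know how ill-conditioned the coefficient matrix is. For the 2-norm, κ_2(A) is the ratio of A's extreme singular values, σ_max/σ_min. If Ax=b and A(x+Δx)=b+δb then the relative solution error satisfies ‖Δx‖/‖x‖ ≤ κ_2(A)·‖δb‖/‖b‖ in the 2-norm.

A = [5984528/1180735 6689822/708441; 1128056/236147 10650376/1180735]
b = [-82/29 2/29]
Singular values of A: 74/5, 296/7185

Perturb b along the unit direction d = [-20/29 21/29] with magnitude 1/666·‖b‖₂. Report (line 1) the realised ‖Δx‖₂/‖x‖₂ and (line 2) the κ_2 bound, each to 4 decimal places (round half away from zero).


from the listed singular values, σ₁ = 74/5, σ_n = 296/7185
κ_2(A) = (74/5) / (296/7185) = 359.2500
κ_2(A)·‖δb‖/‖b‖ = 0.5394
solve Ax = b  →  x = [-42.8994 22.7266]
‖b‖ = 2.8284, ‖x‖ = 48.5475
re-solving with b+δb shifts x by Δx of norm 0.1031
dividing the unrounded norms, ‖Δx‖/‖x‖ = 0.0021
so the bound overstates the realised error by a factor of ≈ 254.0291 (computed from the unrounded values)

0.0021
0.5394


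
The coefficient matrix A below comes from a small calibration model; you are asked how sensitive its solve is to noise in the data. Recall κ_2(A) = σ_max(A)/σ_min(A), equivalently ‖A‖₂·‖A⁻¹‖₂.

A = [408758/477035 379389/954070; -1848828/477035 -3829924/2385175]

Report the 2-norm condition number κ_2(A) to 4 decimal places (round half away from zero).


form AᵀA = [2132806708/135373225 4442930667/676866125; 4442930667/676866125 37044421009/13537322500] with trace 1481213561/80102500 and determinant 13675204/500640625
λ_max, λ_min = (1481213561/80102500 ± √2193292545752118321/6416410506250000)/2 = 1849/100, 29584/20025625
κ = σ_max/σ_min = (43/10)/(172/4475) = 111.8750

111.8750


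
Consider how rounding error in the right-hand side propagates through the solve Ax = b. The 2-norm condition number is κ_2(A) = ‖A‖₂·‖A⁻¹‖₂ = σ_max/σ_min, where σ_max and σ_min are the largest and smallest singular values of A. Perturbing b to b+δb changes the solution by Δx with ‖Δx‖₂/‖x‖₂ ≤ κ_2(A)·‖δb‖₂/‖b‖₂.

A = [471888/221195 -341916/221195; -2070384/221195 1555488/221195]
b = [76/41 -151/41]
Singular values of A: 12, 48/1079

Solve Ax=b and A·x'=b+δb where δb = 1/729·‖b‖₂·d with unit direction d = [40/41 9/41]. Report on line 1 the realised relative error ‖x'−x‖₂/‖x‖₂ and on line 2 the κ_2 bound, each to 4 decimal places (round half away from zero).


largest singular value 12, smallest 48/1079
κ = σ_max/σ_min = 12/(48/1079) = 269.7500
κ_2(A)·‖δb‖/‖b‖ = 0.3700
solve Ax = b  →  x = [13.7542 17.7833]
‖b‖₂ = 4.1231 and ‖x‖₂ = 22.4816
with δb = [0.0055 0.0012], A·Δx = δb → ‖Δx‖ = 0.1271
dividing the unrounded norms, ‖Δx‖/‖x‖ = 0.0057
so the bound overstates the realised error by a factor of ≈ 65.4312 (computed from the unrounded values)

0.0057
0.3700


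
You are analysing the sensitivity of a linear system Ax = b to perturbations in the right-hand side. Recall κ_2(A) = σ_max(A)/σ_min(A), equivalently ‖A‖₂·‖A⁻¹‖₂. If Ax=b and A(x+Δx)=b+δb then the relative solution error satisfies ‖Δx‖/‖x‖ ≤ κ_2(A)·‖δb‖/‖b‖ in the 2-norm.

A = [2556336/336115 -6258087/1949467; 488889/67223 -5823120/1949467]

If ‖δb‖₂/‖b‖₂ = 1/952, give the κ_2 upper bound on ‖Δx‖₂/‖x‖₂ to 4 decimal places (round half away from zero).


0.2173

M = AᵀA = [12510165102921/112973293225 -1042485160608/22594658645; -1042485160608/22594658645 86887490409/4518931729]. tr(M)=86877824634/668481025, det(M)=10556001/26739241
λ_max, λ_min = (86877824634/668481025 ± √7547050764499219131456/446866880785050625)/2 = 3249/25, 81225/26739241
κ = σ_max/σ_min = (57/5)/(285/5171) = 206.8400
worst-case relative error ≤ 206.8400 × 1/952 = 0.2173


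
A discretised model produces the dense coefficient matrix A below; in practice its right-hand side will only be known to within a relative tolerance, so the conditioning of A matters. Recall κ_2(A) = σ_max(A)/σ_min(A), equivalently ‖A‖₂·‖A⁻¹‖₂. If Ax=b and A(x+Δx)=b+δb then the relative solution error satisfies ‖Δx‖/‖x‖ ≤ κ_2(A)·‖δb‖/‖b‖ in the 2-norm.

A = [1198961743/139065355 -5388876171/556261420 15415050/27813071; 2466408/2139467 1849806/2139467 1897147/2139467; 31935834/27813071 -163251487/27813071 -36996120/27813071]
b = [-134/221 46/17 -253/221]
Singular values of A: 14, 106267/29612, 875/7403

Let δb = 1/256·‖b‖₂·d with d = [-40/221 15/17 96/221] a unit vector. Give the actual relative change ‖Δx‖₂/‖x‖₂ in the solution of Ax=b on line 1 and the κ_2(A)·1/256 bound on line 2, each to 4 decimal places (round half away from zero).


0.0059
0.4627

largest singular value 14, smallest 875/7403
κ_2(A) = 14 / (875/7403) = 118.4480
bound on ‖Δx‖/‖x‖: κ·ε = 118.4480·1/256 = 0.4627
solve Ax = b  →  x = [-6.0198 -4.4255 15.1927]
2-norm of b is 3.0000; of x, 16.9305
re-solving with b+δb shifts x by Δx of norm 0.0991
relative error = 0.0059
realised/bound (from unrounded values) ≈ 0.0127


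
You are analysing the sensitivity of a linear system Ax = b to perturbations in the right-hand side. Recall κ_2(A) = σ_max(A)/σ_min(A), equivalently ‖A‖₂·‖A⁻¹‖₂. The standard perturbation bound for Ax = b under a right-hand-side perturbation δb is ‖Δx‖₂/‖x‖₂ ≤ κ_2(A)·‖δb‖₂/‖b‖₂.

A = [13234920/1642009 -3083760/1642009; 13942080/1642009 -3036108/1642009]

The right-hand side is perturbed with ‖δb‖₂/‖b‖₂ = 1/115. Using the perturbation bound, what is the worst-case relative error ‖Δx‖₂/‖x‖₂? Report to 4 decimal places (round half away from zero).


form AᵀA = [439411060800/3205937641 -98862042240/3205937641; -98862042240/3205937641 22268165904/3205937641] with trace 274645584/1907161 and determinant 2073600/1907161
solving λ² − 274645584/1907161·λ + 2073600/1907161 = 0 gives λ = 144, 14400/1907161
σ_max=√144=12, σ_min=√(14400/1907161)=(120/1381) → κ = 138.1000
κ_2(A)·‖δb‖/‖b‖ = 1.2009

1.2009


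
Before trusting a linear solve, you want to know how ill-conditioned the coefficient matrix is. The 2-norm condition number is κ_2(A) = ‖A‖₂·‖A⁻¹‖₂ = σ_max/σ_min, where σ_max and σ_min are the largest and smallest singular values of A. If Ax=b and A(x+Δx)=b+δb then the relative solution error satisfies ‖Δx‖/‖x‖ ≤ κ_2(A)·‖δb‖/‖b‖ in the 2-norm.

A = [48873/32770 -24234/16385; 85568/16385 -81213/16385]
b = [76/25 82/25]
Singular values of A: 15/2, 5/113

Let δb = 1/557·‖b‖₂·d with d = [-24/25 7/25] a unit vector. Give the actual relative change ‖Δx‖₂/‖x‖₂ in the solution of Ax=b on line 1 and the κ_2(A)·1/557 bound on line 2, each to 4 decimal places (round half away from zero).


σ_max = 15/2, σ_min = 5/113
κ = σ_max/σ_min = (15/2)/(5/113) = 169.5000
worst-case relative error ≤ 169.5000 × 1/557 = 0.3043
solve Ax = b  →  x = [-30.7862 -33.0989]
‖b‖₂ = 4.4721 and ‖x‖₂ = 45.2031
with δb = [-0.0077 0.0022], A·Δx = δb → ‖Δx‖ = 0.1815
dividing the unrounded norms, ‖Δx‖/‖x‖ = 0.0040
tightness: 0.0040 against a bound of 0.3043 (unrounded ratio ≈ 0.0132)

0.0040
0.3043


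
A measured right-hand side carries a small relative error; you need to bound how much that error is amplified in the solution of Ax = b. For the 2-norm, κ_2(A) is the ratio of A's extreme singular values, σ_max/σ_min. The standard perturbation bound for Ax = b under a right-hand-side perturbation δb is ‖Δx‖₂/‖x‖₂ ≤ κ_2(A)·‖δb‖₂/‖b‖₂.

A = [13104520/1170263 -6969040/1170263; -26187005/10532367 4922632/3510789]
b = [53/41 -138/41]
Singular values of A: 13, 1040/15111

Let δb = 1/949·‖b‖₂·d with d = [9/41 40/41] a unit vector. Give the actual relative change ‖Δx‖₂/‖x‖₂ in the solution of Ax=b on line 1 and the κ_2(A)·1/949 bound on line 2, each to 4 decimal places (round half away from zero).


σ_max = 13, σ_min = 1040/15111
condition number: 13 ÷ (1040/15111) = 188.8875
worst-case relative error ≤ 188.8875 × 1/949 = 0.1990
solve Ax = b  →  x = [-20.3769 -38.5337]
2-norm of b is 3.6056; of x, 43.5897
Δx = A⁻¹·δb where δb = 1/949·3.6056·d; ‖Δx‖ = 0.0552
relative error = 0.0013
realised/bound (from unrounded values) ≈ 0.0064

0.0013
0.1990


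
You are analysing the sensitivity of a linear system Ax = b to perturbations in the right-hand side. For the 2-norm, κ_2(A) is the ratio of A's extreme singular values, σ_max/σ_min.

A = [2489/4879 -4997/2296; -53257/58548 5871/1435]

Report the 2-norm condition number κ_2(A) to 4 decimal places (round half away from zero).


form AᵀA = [12901057/11861136 -15919739/3294760; -15919739/3294760 2830243249/131790400] with trace 15920461/705600 and determinant 130321/11289600
solving λ² − 15920461/705600·λ + 130321/11289600 = 0 gives λ = 361/16, 361/705600
κ_2(A) = √(λ_max/λ_min) = √((361/16) / (361/705600)) = 210.0000

210.0000


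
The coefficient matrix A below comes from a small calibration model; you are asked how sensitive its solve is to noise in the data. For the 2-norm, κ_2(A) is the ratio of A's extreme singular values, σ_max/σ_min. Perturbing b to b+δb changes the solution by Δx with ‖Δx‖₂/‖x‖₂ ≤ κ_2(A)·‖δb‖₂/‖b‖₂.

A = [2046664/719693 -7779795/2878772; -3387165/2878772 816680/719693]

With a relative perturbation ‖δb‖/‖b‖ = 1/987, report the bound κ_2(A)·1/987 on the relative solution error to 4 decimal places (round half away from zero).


0.3868

AᵀA = [16015960661/1690946384 -953318520/105684149; -953318520/105684149 14526967925/1690946384]; tr = 526602217/29154248, det = 2088025/932935936
char-poly roots: 289/16 and 7225/58308496
κ_2(A) = √(λ_max/λ_min) = √((289/16) / (7225/58308496)) = 381.8000
worst-case relative error ≤ 381.8000 × 1/987 = 0.3868


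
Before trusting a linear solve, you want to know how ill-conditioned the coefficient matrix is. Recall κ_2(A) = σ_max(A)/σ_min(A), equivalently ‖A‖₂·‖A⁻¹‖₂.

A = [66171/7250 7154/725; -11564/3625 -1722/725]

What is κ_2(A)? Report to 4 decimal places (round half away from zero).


20.0000

M = AᵀA = [7861609/84100 410571/4205; 410571/4205 86632/841]. tr(M)=19649/100, det(M)=2401/25
λ_max, λ_min = (19649/100 ± √382241601/10000)/2 = 196, 49/100
κ = σ_max/σ_min = 14/(7/10) = 20.0000


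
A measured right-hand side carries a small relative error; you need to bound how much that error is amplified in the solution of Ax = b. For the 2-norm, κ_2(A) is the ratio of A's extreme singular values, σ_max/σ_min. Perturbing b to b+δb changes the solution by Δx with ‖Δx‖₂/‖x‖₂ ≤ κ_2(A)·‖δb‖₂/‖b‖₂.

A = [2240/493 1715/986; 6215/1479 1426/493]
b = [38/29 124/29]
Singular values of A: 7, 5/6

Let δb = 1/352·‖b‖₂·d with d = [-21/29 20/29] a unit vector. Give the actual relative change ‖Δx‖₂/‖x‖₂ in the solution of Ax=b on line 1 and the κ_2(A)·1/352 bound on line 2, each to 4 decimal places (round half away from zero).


σ_max = 7, σ_min = 5/6
κ_2(A) = 7 / (5/6) = 8.4000
κ_2(A)·‖δb‖/‖b‖ = 0.0239
solve Ax = b  →  x = [-0.6252 2.3866]
‖b‖ = 4.4721, ‖x‖ = 2.4671
with δb = [-0.0092 0.0088], A·Δx = δb → ‖Δx‖ = 0.0152
realised ‖Δx‖/‖x‖ = 0.0062
so the bound overstates the realised error by a factor of ≈ 3.8616 (computed from the unrounded values)

0.0062
0.0239


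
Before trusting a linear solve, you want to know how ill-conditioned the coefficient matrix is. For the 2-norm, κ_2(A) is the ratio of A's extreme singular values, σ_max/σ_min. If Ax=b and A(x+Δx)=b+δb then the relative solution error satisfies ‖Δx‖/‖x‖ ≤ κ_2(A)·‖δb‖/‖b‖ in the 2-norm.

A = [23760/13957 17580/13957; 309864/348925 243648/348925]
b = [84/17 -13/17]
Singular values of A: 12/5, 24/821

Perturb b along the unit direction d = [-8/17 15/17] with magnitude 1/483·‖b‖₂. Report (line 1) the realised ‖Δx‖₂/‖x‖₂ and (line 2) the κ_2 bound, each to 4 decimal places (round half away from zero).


from the listed singular values, σ₁ = 12/5, σ_n = 24/821
κ = σ_max/σ_min = (12/5)/(24/821) = 82.1000
worst-case relative error ≤ 82.1000 × 1/483 = 0.1700
solve Ax = b  →  x = [62.9083 -81.1000]
2-norm of b is 5.0000; of x, 102.6385
with δb = [-0.0049 0.0091], A·Δx = δb → ‖Δx‖ = 0.3541
relative error = 0.0035
tightness: 0.0035 against a bound of 0.1700 (unrounded ratio ≈ 0.0203)

0.0035
0.1700


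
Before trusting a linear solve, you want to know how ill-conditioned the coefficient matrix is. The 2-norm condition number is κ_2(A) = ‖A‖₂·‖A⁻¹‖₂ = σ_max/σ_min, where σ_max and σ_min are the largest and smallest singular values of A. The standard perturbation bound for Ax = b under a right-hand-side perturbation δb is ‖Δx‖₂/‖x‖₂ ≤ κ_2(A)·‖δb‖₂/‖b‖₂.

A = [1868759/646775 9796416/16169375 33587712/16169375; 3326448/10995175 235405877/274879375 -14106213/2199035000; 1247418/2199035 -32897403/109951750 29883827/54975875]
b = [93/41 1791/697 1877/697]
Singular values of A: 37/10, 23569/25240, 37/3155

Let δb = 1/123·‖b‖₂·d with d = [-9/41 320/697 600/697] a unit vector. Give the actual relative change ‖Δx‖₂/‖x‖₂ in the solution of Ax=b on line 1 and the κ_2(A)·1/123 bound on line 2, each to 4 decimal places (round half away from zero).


0.0118
2.5650

σ_max = 37/10, σ_min = 37/3155
κ = σ_max/σ_min = (37/10)/(37/3155) = 315.5000
perturbation bound = 315.5000·1/123 = 2.5650
solve Ax = b  →  x = [-152.8378 58.4659 196.6299]
‖b‖₂ = 4.3589 and ‖x‖₂ = 255.8143
δb = ε·‖b‖·d = [-0.0078 0.0163 0.0305]; solving A·Δx = δb gives ‖Δx‖ = 3.0218
relative error = 0.0118
realised/bound (from unrounded values) ≈ 0.0046


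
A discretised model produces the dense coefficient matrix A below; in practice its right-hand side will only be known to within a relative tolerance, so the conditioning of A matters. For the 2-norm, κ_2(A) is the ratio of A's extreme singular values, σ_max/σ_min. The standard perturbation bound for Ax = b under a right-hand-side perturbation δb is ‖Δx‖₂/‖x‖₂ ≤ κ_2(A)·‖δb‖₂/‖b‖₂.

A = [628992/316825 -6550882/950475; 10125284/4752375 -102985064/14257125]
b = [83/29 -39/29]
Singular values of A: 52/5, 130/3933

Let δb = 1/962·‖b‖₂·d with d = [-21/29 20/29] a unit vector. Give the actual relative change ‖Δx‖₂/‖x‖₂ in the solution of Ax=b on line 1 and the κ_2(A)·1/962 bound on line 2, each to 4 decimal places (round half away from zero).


0.0011
0.3271

largest singular value 52/5, smallest 130/3933
κ_2(A) = (52/5) / (130/3933) = 314.6400
worst-case relative error ≤ 314.6400 × 1/962 = 0.3271
solve Ax = b  →  x = [-87.1042 -25.5055]
2-norm of b is 3.1623; of x, 90.7616
re-solving with b+δb shifts x by Δx of norm 0.0995
relative error = 0.0011
tightness: 0.0011 against a bound of 0.3271 (unrounded ratio ≈ 0.0034)


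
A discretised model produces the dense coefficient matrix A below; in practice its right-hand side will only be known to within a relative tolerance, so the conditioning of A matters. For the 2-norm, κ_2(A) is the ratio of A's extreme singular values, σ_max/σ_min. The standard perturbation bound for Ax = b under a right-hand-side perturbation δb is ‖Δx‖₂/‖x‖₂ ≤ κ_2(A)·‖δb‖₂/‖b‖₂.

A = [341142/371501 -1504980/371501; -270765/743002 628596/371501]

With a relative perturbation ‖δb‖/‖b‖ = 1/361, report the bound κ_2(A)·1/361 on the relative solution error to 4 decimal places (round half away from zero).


0.7240

AᵀA = [3188314449/3266579716 -3541495770/816644929; -3541495770/816644929 15740223264/816644929]; tr = 39351105/1943236, det = 2916/485809
λ_max, λ_min = (39351105/1943236 ± √1548418801102209/3776166151696)/2 = 81/4, 144/485809
κ_2(A) = √(λ_max/λ_min) = √((81/4) / (144/485809)) = 261.3750
worst-case relative error ≤ 261.3750 × 1/361 = 0.7240


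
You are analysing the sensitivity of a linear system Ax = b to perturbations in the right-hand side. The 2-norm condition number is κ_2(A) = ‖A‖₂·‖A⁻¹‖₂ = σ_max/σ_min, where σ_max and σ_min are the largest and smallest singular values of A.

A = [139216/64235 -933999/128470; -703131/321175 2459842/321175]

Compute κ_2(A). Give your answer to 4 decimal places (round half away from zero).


177.2000

form AᵀA = [1163995921/122655625 -3989222622/122655625; -3989222622/122655625 54711229441/490622500] with trace 94987541/784996 and determinant 366025/784996
eigenvalues of AᵀA: λ = (tr ± √(tr²−4·det))/2 = 121, 3025/784996
σ_max=√121=11, σ_min=√(3025/784996)=(55/886) → κ = 177.2000
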